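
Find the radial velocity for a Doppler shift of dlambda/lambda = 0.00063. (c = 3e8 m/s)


v = (dlambda/lambda) * c = 0.00063 * 3e8 = 189000.0

189000.0 m/s


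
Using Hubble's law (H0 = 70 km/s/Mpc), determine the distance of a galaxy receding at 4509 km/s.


d = v / H0 = 4509 / 70 = 64.4143

64.4143 Mpc


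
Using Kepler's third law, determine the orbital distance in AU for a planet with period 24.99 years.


a = P^(2/3) = 24.99^(2/3) = 8.5476

8.5476 AU


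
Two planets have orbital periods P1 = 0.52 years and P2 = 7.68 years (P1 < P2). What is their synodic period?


1/P_syn = |1/P1 - 1/P2| = |1/0.52 - 1/7.68| => P_syn = 0.5578

0.5578 years


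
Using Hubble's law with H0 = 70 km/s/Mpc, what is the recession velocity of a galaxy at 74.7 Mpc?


v = H0 * d = 70 * 74.7 = 5229.0

5229.0 km/s


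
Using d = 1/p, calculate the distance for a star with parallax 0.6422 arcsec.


d = 1/p = 1/0.6422 = 1.5571

1.5571 pc


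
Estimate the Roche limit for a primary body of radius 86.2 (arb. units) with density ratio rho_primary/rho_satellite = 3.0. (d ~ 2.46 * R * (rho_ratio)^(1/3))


d_Roche = 2.46 * 86.2 * 3.0^(1/3) = 305.8319

305.8319


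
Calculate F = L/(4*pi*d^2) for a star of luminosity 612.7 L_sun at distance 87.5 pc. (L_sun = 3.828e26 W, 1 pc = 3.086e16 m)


F = L / (4*pi*d^2) = 2.345e+29 / (4*pi*(2.700e+18)^2) = 2.560e-09

2.560e-09 W/m^2


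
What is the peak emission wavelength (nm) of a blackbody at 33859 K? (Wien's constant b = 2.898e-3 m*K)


lam_max = b / T = 2.898e-3 / 33859 = 8.559e-08 m = 85.5902 nm

85.5902 nm


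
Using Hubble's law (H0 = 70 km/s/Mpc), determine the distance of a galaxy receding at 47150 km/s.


d = v / H0 = 47150 / 70 = 673.5714

673.5714 Mpc


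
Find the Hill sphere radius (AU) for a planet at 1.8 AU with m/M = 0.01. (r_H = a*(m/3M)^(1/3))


r_H = a * (m/3M)^(1/3) = 1.8 * (0.01/3)^(1/3) = 0.2689

0.2689 AU


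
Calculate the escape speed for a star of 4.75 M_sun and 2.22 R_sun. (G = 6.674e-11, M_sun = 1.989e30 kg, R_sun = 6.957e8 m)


M = 4.75 * 1.989e30 kg = 9.44775e+30 kg; R = 2.22 * 6.957e8 m = 1.544454e+09 m. v_esc = sqrt(2GM/R) = sqrt(2 * 6.674e-11 * 9.44775e+30 / 1.544454e+09) = 903617.8606

903617.8606 m/s


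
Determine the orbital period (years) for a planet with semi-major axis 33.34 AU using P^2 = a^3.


P = a^(3/2) = 33.34^1.5 = 192.5078

192.5078 years


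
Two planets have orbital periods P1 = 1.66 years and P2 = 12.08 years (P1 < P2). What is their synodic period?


1/P_syn = |1/P1 - 1/P2| = |1/1.66 - 1/12.08| => P_syn = 1.9245

1.9245 years


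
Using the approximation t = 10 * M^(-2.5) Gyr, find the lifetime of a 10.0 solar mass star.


t = 10 * M^(-2.5) = 10 * 10.0^(-2.5) = 0.0316

0.0316 Gyr


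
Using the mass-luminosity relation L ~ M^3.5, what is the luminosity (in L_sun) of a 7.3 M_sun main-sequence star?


L/L_sun = (M/M_sun)^3.5 = 7.3^3.5 = 1051.0661

1051.0661 L_sun


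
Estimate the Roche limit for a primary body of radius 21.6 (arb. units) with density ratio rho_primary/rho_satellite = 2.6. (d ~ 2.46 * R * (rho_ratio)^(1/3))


d_Roche = 2.46 * 21.6 * 2.6^(1/3) = 73.0657

73.0657


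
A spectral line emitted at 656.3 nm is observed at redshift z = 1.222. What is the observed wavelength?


lam_obs = lam_emit * (1 + z) = 656.3 * (1 + 1.222) = 1458.2986

1458.2986 nm


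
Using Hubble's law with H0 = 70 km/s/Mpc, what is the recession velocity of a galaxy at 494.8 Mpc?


v = H0 * d = 70 * 494.8 = 34636.0

34636.0 km/s


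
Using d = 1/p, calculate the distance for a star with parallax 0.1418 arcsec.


d = 1/p = 1/0.1418 = 7.0522

7.0522 pc


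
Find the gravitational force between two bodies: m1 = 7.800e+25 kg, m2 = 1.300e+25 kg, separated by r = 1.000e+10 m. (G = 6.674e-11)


F = G*m1*m2/r^2 = 6.674e-11 * 7.800e+25 * 1.300e+25 / (1.000e+10)^2 = 6.674e-11 * 1.014e+51 / 1.000e+20 = 6.767e+20

6.767e+20 N


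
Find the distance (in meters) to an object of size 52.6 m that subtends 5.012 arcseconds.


D = size / theta_rad, theta_rad = 5.012 * pi/(180*3600) = 2.430e-05, D = 2.165e+06

2.165e+06 m


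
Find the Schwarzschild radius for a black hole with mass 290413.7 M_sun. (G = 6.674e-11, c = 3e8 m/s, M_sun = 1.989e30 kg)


M = 290413.7 * 1.989e30 kg = 5.776328493e+35 kg. rs = 2GM/c^2 = 2 * 6.674e-11 * 5.776328493e+35 / (3e8)^2 = 8.567e+08

8.567e+08 m


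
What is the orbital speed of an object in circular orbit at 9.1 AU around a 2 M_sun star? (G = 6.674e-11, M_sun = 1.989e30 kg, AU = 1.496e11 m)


v = sqrt(GM/r) = sqrt(6.674e-11 * 3.978e+30 / 1.361e+12) = 13964.9375

13964.9375 m/s


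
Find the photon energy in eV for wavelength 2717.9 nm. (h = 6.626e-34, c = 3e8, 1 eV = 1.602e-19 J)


E = hc/lambda = 6.626e-34 * 3e8 / 2.718e-06 = 7.314e-20 J = 0.4565 eV

0.4565 eV


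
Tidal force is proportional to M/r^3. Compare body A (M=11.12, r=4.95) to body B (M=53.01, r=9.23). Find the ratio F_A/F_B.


Ratio = (M1/r1^3) / (M2/r2^3) = (11.12/4.95^3) / (53.01/9.23^3) = 1.36

1.36


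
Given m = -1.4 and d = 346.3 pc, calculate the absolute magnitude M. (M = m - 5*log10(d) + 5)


M = m - 5*log10(d) + 5 = -1.4 - 5*log10(346.3) + 5 = -9.0973

-9.0973


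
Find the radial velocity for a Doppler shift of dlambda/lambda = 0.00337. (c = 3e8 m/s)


v = (dlambda/lambda) * c = 0.00337 * 3e8 = 1.011e+06

1.011e+06 m/s


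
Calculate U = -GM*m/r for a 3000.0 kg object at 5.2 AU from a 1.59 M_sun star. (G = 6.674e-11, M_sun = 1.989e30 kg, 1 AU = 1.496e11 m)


M = 1.59 * 1.989e30 kg = 3.16251e+30 kg; r = 5.2 AU * 1.496e11 m/AU = 7.7792e+11 m. U = -GM*m/r = -(6.674e-11 * 3.16251e+30 * 3000.0) / 7.7792e+11 = -8.140e+11

-8.140e+11 J


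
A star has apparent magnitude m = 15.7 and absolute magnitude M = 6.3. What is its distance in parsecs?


d = 10^((m - M + 5)/5) = 10^((15.7 - 6.3 + 5)/5) = 758.5776

758.5776 pc


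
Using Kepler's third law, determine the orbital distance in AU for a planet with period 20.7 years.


a = P^(2/3) = 20.7^(2/3) = 7.539

7.539 AU


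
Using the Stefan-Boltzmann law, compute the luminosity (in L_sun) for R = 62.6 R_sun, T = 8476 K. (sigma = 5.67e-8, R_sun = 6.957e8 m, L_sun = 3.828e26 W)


R = 62.6 * 6.957e8 m = 4.355082e+10 m. L = 4*pi*R^2*sigma*T^4 = 4*pi*(4.355082e+10)^2 * 5.67e-8 * 8476^4 = 6.975083134e+30 W. L/L_sun = 6.975083134e+30 / 3.828e26 = 18221.2203

18221.2203 L_sun


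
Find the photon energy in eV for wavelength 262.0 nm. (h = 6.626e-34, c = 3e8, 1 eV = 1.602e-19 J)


E = hc/lambda = 6.626e-34 * 3e8 / 2.620e-07 = 7.587e-19 J = 4.736 eV

4.736 eV


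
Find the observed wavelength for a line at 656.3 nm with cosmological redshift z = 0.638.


lam_obs = lam_emit * (1 + z) = 656.3 * (1 + 0.638) = 1075.0194

1075.0194 nm


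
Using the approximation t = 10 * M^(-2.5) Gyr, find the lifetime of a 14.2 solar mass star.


t = 10 * M^(-2.5) = 10 * 14.2^(-2.5) = 0.0132

0.0132 Gyr


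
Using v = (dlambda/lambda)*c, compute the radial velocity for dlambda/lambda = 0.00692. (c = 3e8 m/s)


v = (dlambda/lambda) * c = 0.00692 * 3e8 = 2.076e+06

2.076e+06 m/s


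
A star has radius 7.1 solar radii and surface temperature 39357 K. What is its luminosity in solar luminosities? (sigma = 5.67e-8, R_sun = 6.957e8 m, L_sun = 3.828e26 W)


R = 7.1 * 6.957e8 m = 4.93947e+09 m. L = 4*pi*R^2*sigma*T^4 = 4*pi*(4.93947e+09)^2 * 5.67e-8 * 39357^4 = 4.171013296e+31 W. L/L_sun = 4.171013296e+31 / 3.828e26 = 108960.6399

108960.6399 L_sun


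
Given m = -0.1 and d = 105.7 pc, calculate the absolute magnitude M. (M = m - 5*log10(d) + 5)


M = m - 5*log10(d) + 5 = -0.1 - 5*log10(105.7) + 5 = -5.2204

-5.2204


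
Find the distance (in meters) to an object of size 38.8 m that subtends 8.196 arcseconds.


D = size / theta_rad, theta_rad = 8.196 * pi/(180*3600) = 3.974e-05, D = 976461.0154

976461.0154 m


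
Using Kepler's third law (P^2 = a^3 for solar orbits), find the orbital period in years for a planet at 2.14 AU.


P = a^(3/2) = 2.14^1.5 = 3.1306

3.1306 years


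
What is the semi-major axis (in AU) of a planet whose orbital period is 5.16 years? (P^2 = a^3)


a = P^(2/3) = 5.16^(2/3) = 2.9861

2.9861 AU


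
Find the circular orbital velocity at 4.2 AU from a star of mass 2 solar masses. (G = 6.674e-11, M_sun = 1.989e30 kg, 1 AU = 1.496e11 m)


v = sqrt(GM/r) = sqrt(6.674e-11 * 3.978e+30 / 6.283e+11) = 20555.8315

20555.8315 m/s


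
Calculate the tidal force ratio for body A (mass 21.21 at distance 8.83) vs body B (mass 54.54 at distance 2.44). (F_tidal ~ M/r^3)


Ratio = (M1/r1^3) / (M2/r2^3) = (21.21/8.83^3) / (54.54/2.44^3) = 0.0082

0.0082


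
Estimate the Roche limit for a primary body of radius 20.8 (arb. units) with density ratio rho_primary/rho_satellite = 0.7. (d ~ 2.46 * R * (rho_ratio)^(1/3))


d_Roche = 2.46 * 20.8 * 0.7^(1/3) = 45.4323

45.4323


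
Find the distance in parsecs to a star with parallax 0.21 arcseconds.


d = 1/p = 1/0.21 = 4.7619

4.7619 pc


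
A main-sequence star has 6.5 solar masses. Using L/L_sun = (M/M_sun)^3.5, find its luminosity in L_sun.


L/L_sun = (M/M_sun)^3.5 = 6.5^3.5 = 700.1591

700.1591 L_sun


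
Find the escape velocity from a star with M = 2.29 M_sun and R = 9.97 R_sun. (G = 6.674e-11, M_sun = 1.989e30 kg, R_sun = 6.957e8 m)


M = 2.29 * 1.989e30 kg = 4.55481e+30 kg; R = 9.97 * 6.957e8 m = 6.936129e+09 m. v_esc = sqrt(2GM/R) = sqrt(2 * 6.674e-11 * 4.55481e+30 / 6.936129e+09) = 296063.3513

296063.3513 m/s


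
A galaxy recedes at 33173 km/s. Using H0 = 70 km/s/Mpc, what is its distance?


d = v / H0 = 33173 / 70 = 473.9

473.9 Mpc


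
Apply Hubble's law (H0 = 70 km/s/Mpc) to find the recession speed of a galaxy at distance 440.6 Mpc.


v = H0 * d = 70 * 440.6 = 30842.0

30842.0 km/s


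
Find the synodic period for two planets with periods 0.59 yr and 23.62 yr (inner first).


1/P_syn = |1/P1 - 1/P2| = |1/0.59 - 1/23.62| => P_syn = 0.6051

0.6051 years


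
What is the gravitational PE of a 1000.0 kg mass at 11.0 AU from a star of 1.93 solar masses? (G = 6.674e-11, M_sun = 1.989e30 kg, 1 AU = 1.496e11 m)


M = 1.93 * 1.989e30 kg = 3.83877e+30 kg; r = 11.0 AU * 1.496e11 m/AU = 1.6456e+12 m. U = -GM*m/r = -(6.674e-11 * 3.83877e+30 * 1000.0) / 1.6456e+12 = -1.557e+11

-1.557e+11 J


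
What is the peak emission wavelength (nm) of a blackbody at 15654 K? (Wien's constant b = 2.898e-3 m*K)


lam_max = b / T = 2.898e-3 / 15654 = 1.851e-07 m = 185.1284 nm

185.1284 nm


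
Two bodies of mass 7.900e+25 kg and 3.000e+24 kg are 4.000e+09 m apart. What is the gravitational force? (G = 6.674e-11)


F = G*m1*m2/r^2 = 6.674e-11 * 7.900e+25 * 3.000e+24 / (4.000e+09)^2 = 6.674e-11 * 2.370e+50 / 1.600e+19 = 9.886e+20

9.886e+20 N


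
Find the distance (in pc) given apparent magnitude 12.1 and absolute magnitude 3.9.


d = 10^((m - M + 5)/5) = 10^((12.1 - 3.9 + 5)/5) = 436.5158

436.5158 pc


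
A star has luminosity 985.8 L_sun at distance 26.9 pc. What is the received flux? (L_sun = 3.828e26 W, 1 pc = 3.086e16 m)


F = L / (4*pi*d^2) = 3.774e+29 / (4*pi*(8.301e+17)^2) = 4.358e-08

4.358e-08 W/m^2


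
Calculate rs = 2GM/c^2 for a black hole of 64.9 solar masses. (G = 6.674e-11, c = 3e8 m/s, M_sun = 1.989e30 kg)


M = 64.9 * 1.989e30 kg = 1.290861e+32 kg. rs = 2GM/c^2 = 2 * 6.674e-11 * 1.290861e+32 / (3e8)^2 = 191449.0292

191449.0292 m


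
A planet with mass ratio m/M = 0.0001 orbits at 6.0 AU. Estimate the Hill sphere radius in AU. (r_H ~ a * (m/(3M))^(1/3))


r_H = a * (m/3M)^(1/3) = 6.0 * (0.0001/3)^(1/3) = 0.1931

0.1931 AU


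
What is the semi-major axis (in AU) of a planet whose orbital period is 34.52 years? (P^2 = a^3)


a = P^(2/3) = 34.52^(2/3) = 10.6018

10.6018 AU


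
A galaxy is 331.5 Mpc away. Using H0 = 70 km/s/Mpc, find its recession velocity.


v = H0 * d = 70 * 331.5 = 23205.0

23205.0 km/s


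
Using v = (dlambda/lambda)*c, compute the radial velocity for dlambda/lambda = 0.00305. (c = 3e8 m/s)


v = (dlambda/lambda) * c = 0.00305 * 3e8 = 915000.0

915000.0 m/s


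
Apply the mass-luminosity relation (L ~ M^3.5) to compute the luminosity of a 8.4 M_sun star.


L/L_sun = (M/M_sun)^3.5 = 8.4^3.5 = 1717.8194

1717.8194 L_sun


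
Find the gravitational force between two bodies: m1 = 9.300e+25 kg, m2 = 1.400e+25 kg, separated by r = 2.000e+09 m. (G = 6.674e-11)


F = G*m1*m2/r^2 = 6.674e-11 * 9.300e+25 * 1.400e+25 / (2.000e+09)^2 = 6.674e-11 * 1.302e+51 / 4.000e+18 = 2.172e+22

2.172e+22 N


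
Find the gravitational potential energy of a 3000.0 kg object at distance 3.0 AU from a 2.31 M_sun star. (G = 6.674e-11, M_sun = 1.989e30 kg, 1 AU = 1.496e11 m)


M = 2.31 * 1.989e30 kg = 4.59459e+30 kg; r = 3.0 AU * 1.496e11 m/AU = 4.488e+11 m. U = -GM*m/r = -(6.674e-11 * 4.59459e+30 * 3000.0) / 4.488e+11 = -2.050e+12

-2.050e+12 J


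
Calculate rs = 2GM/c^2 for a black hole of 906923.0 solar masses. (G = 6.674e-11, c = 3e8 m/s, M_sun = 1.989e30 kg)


M = 906923.0 * 1.989e30 kg = 1.803869847e+36 kg. rs = 2GM/c^2 = 2 * 6.674e-11 * 1.803869847e+36 / (3e8)^2 = 2.675e+09

2.675e+09 m


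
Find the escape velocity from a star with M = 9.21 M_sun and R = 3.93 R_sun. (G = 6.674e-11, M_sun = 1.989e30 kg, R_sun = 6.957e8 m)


M = 9.21 * 1.989e30 kg = 1.831869e+31 kg; R = 3.93 * 6.957e8 m = 2.734101e+09 m. v_esc = sqrt(2GM/R) = sqrt(2 * 6.674e-11 * 1.831869e+31 / 2.734101e+09) = 945688.3278

945688.3278 m/s


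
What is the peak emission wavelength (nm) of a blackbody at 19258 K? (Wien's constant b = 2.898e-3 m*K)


lam_max = b / T = 2.898e-3 / 19258 = 1.505e-07 m = 150.4829 nm

150.4829 nm


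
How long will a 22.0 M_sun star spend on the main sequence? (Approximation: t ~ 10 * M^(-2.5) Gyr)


t = 10 * M^(-2.5) = 10 * 22.0^(-2.5) = 0.0044

0.0044 Gyr


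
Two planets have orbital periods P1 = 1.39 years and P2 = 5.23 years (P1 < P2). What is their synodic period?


1/P_syn = |1/P1 - 1/P2| = |1/1.39 - 1/5.23| => P_syn = 1.8932

1.8932 years


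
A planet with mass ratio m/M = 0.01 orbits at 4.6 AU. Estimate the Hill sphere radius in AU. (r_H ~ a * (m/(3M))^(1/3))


r_H = a * (m/3M)^(1/3) = 4.6 * (0.01/3)^(1/3) = 0.6871

0.6871 AU


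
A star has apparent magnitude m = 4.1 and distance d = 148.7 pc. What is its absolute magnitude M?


M = m - 5*log10(d) + 5 = 4.1 - 5*log10(148.7) + 5 = -1.7616

-1.7616


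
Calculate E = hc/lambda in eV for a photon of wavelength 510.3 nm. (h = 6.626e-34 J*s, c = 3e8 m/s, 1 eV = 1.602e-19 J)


E = hc/lambda = 6.626e-34 * 3e8 / 5.103e-07 = 3.895e-19 J = 2.4316 eV

2.4316 eV


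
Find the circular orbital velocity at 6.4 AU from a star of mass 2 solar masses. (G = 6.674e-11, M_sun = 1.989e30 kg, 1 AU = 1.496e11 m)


v = sqrt(GM/r) = sqrt(6.674e-11 * 3.978e+30 / 9.574e+11) = 16652.1267

16652.1267 m/s


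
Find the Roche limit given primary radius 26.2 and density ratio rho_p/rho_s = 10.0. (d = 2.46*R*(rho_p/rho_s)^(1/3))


d_Roche = 2.46 * 26.2 * 10.0^(1/3) = 138.8576

138.8576


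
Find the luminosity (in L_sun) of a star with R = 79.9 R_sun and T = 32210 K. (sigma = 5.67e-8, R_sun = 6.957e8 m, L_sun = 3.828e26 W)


R = 79.9 * 6.957e8 m = 5.558643e+10 m. L = 4*pi*R^2*sigma*T^4 = 4*pi*(5.558643e+10)^2 * 5.67e-8 * 32210^4 = 2.369700104e+33 W. L/L_sun = 2.369700104e+33 / 3.828e26 = 6.190e+06

6.190e+06 L_sun


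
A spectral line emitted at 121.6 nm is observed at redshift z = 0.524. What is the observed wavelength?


lam_obs = lam_emit * (1 + z) = 121.6 * (1 + 0.524) = 185.3184

185.3184 nm


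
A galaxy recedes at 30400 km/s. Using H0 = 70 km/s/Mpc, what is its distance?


d = v / H0 = 30400 / 70 = 434.2857

434.2857 Mpc


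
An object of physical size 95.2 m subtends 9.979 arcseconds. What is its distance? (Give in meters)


D = size / theta_rad, theta_rad = 9.979 * pi/(180*3600) = 4.838e-05, D = 1.968e+06

1.968e+06 m


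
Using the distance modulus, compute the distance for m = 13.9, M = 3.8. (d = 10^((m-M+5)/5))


d = 10^((m - M + 5)/5) = 10^((13.9 - 3.8 + 5)/5) = 1047.1285

1047.1285 pc


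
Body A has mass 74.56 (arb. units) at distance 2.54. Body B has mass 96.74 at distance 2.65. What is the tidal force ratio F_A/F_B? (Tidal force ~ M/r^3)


Ratio = (M1/r1^3) / (M2/r2^3) = (74.56/2.54^3) / (96.74/2.65^3) = 0.8753

0.8753


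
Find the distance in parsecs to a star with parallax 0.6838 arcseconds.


d = 1/p = 1/0.6838 = 1.4624

1.4624 pc


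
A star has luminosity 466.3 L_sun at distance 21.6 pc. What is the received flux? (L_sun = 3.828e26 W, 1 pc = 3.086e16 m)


F = L / (4*pi*d^2) = 1.785e+29 / (4*pi*(6.666e+17)^2) = 3.197e-08

3.197e-08 W/m^2


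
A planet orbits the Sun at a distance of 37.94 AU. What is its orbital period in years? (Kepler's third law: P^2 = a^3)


P = a^(3/2) = 37.94^1.5 = 233.6932

233.6932 years


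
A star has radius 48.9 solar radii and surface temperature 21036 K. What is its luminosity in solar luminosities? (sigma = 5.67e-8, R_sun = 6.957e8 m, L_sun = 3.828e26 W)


R = 48.9 * 6.957e8 m = 3.401973e+10 m. L = 4*pi*R^2*sigma*T^4 = 4*pi*(3.401973e+10)^2 * 5.67e-8 * 21036^4 = 1.614757448e+32 W. L/L_sun = 1.614757448e+32 / 3.828e26 = 421827.9645

421827.9645 L_sun


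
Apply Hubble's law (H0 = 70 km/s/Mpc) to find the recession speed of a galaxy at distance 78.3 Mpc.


v = H0 * d = 70 * 78.3 = 5481.0

5481.0 km/s


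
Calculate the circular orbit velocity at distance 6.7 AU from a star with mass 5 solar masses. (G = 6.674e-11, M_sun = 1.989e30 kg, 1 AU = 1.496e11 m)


v = sqrt(GM/r) = sqrt(6.674e-11 * 9.945e+30 / 1.002e+12) = 25733.1112

25733.1112 m/s


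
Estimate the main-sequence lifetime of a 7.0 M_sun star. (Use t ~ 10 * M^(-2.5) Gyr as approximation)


t = 10 * M^(-2.5) = 10 * 7.0^(-2.5) = 0.0771

0.0771 Gyr


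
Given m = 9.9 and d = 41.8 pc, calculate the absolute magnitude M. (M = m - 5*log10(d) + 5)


M = m - 5*log10(d) + 5 = 9.9 - 5*log10(41.8) + 5 = 6.7941

6.7941


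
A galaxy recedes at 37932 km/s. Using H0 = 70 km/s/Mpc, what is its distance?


d = v / H0 = 37932 / 70 = 541.8857

541.8857 Mpc


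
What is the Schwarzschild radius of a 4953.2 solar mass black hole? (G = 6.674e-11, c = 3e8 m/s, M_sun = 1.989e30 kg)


M = 4953.2 * 1.989e30 kg = 9.8519148e+33 kg. rs = 2GM/c^2 = 2 * 6.674e-11 * 9.8519148e+33 / (3e8)^2 = 1.461e+07

1.461e+07 m


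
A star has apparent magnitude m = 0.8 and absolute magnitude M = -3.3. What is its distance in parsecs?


d = 10^((m - M + 5)/5) = 10^((0.8 - -3.3 + 5)/5) = 66.0693

66.0693 pc


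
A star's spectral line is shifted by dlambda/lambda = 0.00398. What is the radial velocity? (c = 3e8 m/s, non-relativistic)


v = (dlambda/lambda) * c = 0.00398 * 3e8 = 1.194e+06

1.194e+06 m/s


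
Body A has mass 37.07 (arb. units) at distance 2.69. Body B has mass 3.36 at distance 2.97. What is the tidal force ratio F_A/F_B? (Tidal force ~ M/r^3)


Ratio = (M1/r1^3) / (M2/r2^3) = (37.07/2.69^3) / (3.36/2.97^3) = 14.849

14.849


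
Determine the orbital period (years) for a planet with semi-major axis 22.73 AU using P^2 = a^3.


P = a^(3/2) = 22.73^1.5 = 108.3675

108.3675 years


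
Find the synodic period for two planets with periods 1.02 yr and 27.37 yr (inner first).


1/P_syn = |1/P1 - 1/P2| = |1/1.02 - 1/27.37| => P_syn = 1.0595

1.0595 years


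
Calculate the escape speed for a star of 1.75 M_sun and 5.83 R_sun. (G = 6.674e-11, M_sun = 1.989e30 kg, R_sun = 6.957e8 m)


M = 1.75 * 1.989e30 kg = 3.48075e+30 kg; R = 5.83 * 6.957e8 m = 4.055931e+09 m. v_esc = sqrt(2GM/R) = sqrt(2 * 6.674e-11 * 3.48075e+30 / 4.055931e+09) = 338453.6763

338453.6763 m/s


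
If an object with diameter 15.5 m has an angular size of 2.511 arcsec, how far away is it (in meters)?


D = size / theta_rad, theta_rad = 2.511 * pi/(180*3600) = 1.217e-05, D = 1.273e+06

1.273e+06 m


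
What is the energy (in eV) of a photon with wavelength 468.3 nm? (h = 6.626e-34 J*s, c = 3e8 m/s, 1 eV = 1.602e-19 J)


E = hc/lambda = 6.626e-34 * 3e8 / 4.683e-07 = 4.245e-19 J = 2.6496 eV

2.6496 eV


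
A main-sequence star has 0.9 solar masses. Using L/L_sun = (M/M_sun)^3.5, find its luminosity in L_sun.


L/L_sun = (M/M_sun)^3.5 = 0.9^3.5 = 0.6916

0.6916 L_sun


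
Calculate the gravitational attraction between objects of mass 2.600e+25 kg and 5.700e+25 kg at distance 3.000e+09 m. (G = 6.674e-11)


F = G*m1*m2/r^2 = 6.674e-11 * 2.600e+25 * 5.700e+25 / (3.000e+09)^2 = 6.674e-11 * 1.482e+51 / 9.000e+18 = 1.099e+22

1.099e+22 N


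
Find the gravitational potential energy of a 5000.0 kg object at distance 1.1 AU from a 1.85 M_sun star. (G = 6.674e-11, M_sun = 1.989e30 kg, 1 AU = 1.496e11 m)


M = 1.85 * 1.989e30 kg = 3.67965e+30 kg; r = 1.1 AU * 1.496e11 m/AU = 1.6456e+11 m. U = -GM*m/r = -(6.674e-11 * 3.67965e+30 * 5000.0) / 1.6456e+11 = -7.462e+12

-7.462e+12 J


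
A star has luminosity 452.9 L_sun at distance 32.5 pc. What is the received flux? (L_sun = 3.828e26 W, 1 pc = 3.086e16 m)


F = L / (4*pi*d^2) = 1.734e+29 / (4*pi*(1.003e+18)^2) = 1.372e-08

1.372e-08 W/m^2


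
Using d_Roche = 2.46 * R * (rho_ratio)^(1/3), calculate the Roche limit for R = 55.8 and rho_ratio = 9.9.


d_Roche = 2.46 * 55.8 * 9.9^(1/3) = 294.7459

294.7459


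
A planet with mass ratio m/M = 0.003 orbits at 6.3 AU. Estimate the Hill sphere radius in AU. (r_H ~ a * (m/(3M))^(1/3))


r_H = a * (m/3M)^(1/3) = 6.3 * (0.003/3)^(1/3) = 0.63

0.63 AU


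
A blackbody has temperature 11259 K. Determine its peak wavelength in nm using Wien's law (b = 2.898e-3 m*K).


lam_max = b / T = 2.898e-3 / 11259 = 2.574e-07 m = 257.3941 nm

257.3941 nm


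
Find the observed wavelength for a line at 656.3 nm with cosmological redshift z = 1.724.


lam_obs = lam_emit * (1 + z) = 656.3 * (1 + 1.724) = 1787.7612

1787.7612 nm


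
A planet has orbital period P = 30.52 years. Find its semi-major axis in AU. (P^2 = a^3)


a = P^(2/3) = 30.52^(2/3) = 9.7661

9.7661 AU


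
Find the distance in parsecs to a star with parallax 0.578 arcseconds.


d = 1/p = 1/0.578 = 1.7301

1.7301 pc


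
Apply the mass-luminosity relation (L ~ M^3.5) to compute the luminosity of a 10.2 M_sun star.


L/L_sun = (M/M_sun)^3.5 = 10.2^3.5 = 3389.2266

3389.2266 L_sun


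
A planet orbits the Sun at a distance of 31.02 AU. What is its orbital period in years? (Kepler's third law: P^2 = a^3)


P = a^(3/2) = 31.02^1.5 = 172.7678

172.7678 years


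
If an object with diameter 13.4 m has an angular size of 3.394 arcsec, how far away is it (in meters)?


D = size / theta_rad, theta_rad = 3.394 * pi/(180*3600) = 1.645e-05, D = 814363.1125

814363.1125 m


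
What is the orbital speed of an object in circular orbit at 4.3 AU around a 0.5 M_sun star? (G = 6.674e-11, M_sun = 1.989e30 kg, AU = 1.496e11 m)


v = sqrt(GM/r) = sqrt(6.674e-11 * 9.945e+29 / 6.433e+11) = 10157.7021

10157.7021 m/s


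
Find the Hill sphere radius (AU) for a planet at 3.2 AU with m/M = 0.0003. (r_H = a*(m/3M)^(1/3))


r_H = a * (m/3M)^(1/3) = 3.2 * (0.0003/3)^(1/3) = 0.1485

0.1485 AU


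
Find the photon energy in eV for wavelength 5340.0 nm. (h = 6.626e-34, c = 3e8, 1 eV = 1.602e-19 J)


E = hc/lambda = 6.626e-34 * 3e8 / 5.340e-06 = 3.722e-20 J = 0.2324 eV

0.2324 eV


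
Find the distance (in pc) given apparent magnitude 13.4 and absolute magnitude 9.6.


d = 10^((m - M + 5)/5) = 10^((13.4 - 9.6 + 5)/5) = 57.544

57.544 pc


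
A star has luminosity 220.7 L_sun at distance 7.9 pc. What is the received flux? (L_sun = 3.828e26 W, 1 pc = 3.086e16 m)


F = L / (4*pi*d^2) = 8.448e+28 / (4*pi*(2.438e+17)^2) = 1.131e-07

1.131e-07 W/m^2


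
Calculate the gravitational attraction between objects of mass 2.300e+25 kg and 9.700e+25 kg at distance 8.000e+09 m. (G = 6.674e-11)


F = G*m1*m2/r^2 = 6.674e-11 * 2.300e+25 * 9.700e+25 / (8.000e+09)^2 = 6.674e-11 * 2.231e+51 / 6.400e+19 = 2.327e+21

2.327e+21 N


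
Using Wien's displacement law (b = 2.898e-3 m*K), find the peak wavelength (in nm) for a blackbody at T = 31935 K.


lam_max = b / T = 2.898e-3 / 31935 = 9.075e-08 m = 90.7468 nm

90.7468 nm


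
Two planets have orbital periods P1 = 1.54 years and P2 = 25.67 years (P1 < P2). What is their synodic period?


1/P_syn = |1/P1 - 1/P2| = |1/1.54 - 1/25.67| => P_syn = 1.6383

1.6383 years


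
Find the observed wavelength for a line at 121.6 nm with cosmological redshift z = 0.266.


lam_obs = lam_emit * (1 + z) = 121.6 * (1 + 0.266) = 153.9456

153.9456 nm


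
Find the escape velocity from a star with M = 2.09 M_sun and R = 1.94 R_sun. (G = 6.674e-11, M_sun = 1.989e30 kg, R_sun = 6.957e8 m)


M = 2.09 * 1.989e30 kg = 4.15701e+30 kg; R = 1.94 * 6.957e8 m = 1.349658e+09 m. v_esc = sqrt(2GM/R) = sqrt(2 * 6.674e-11 * 4.15701e+30 / 1.349658e+09) = 641190.0391

641190.0391 m/s


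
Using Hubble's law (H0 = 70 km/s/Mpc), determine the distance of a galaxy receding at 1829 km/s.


d = v / H0 = 1829 / 70 = 26.1286

26.1286 Mpc


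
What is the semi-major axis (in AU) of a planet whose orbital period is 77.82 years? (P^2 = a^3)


a = P^(2/3) = 77.82^(2/3) = 18.2275

18.2275 AU


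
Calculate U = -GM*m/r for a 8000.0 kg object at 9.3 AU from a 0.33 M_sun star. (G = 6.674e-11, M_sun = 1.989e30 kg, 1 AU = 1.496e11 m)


M = 0.33 * 1.989e30 kg = 6.5637e+29 kg; r = 9.3 AU * 1.496e11 m/AU = 1.39128e+12 m. U = -GM*m/r = -(6.674e-11 * 6.5637e+29 * 8000.0) / 1.39128e+12 = -2.519e+11

-2.519e+11 J


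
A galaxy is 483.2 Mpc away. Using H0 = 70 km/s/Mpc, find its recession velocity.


v = H0 * d = 70 * 483.2 = 33824.0

33824.0 km/s


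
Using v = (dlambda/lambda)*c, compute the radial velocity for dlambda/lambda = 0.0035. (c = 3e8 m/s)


v = (dlambda/lambda) * c = 0.0035 * 3e8 = 1.050e+06

1.050e+06 m/s


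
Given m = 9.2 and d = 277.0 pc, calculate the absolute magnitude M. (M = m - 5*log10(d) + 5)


M = m - 5*log10(d) + 5 = 9.2 - 5*log10(277.0) + 5 = 1.9876

1.9876


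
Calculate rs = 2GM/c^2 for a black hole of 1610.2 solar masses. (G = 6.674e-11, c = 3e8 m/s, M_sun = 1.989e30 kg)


M = 1610.2 * 1.989e30 kg = 3.2026878e+33 kg. rs = 2GM/c^2 = 2 * 6.674e-11 * 3.2026878e+33 / (3e8)^2 = 4.750e+06

4.750e+06 m


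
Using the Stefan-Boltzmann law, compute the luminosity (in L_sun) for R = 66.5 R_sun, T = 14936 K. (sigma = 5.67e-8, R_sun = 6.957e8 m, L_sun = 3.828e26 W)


R = 66.5 * 6.957e8 m = 4.626405e+10 m. L = 4*pi*R^2*sigma*T^4 = 4*pi*(4.626405e+10)^2 * 5.67e-8 * 14936^4 = 7.589574703e+31 W. L/L_sun = 7.589574703e+31 / 3.828e26 = 198264.7519

198264.7519 L_sun


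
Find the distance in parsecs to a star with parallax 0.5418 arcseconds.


d = 1/p = 1/0.5418 = 1.8457

1.8457 pc


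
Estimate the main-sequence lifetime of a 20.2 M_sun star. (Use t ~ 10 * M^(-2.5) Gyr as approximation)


t = 10 * M^(-2.5) = 10 * 20.2^(-2.5) = 0.0055

0.0055 Gyr


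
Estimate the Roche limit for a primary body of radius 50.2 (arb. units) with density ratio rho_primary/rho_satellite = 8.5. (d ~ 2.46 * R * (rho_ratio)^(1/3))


d_Roche = 2.46 * 50.2 * 8.5^(1/3) = 252.0259

252.0259


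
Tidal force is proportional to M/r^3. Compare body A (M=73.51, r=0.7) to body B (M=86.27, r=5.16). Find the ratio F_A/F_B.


Ratio = (M1/r1^3) / (M2/r2^3) = (73.51/0.7^3) / (86.27/5.16^3) = 341.3042

341.3042


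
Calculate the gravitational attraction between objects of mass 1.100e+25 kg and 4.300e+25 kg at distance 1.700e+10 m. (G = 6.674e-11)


F = G*m1*m2/r^2 = 6.674e-11 * 1.100e+25 * 4.300e+25 / (1.700e+10)^2 = 6.674e-11 * 4.730e+50 / 2.890e+20 = 1.092e+20

1.092e+20 N


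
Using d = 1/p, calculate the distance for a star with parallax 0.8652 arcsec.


d = 1/p = 1/0.8652 = 1.1558

1.1558 pc


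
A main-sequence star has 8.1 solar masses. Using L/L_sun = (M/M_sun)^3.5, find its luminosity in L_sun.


L/L_sun = (M/M_sun)^3.5 = 8.1^3.5 = 1512.5076

1512.5076 L_sun


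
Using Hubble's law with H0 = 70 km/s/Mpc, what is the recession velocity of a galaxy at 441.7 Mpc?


v = H0 * d = 70 * 441.7 = 30919.0

30919.0 km/s


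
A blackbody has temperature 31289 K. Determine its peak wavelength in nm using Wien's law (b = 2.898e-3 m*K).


lam_max = b / T = 2.898e-3 / 31289 = 9.262e-08 m = 92.6204 nm

92.6204 nm


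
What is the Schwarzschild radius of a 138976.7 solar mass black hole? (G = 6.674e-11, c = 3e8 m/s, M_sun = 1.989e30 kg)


M = 138976.7 * 1.989e30 kg = 2.764246563e+35 kg. rs = 2GM/c^2 = 2 * 6.674e-11 * 2.764246563e+35 / (3e8)^2 = 4.100e+08

4.100e+08 m


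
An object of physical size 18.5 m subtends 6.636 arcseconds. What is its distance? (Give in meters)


D = size / theta_rad, theta_rad = 6.636 * pi/(180*3600) = 3.217e-05, D = 575029.9752

575029.9752 m


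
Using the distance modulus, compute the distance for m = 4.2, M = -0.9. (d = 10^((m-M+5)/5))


d = 10^((m - M + 5)/5) = 10^((4.2 - -0.9 + 5)/5) = 104.7129

104.7129 pc


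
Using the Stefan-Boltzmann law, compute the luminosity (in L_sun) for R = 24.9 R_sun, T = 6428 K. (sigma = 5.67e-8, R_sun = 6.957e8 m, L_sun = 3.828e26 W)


R = 24.9 * 6.957e8 m = 1.732293e+10 m. L = 4*pi*R^2*sigma*T^4 = 4*pi*(1.732293e+10)^2 * 5.67e-8 * 6428^4 = 3.650388572e+29 W. L/L_sun = 3.650388572e+29 / 3.828e26 = 953.602

953.602 L_sun


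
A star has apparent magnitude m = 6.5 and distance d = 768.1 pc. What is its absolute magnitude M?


M = m - 5*log10(d) + 5 = 6.5 - 5*log10(768.1) + 5 = -2.9271

-2.9271


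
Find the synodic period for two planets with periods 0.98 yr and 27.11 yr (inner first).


1/P_syn = |1/P1 - 1/P2| = |1/0.98 - 1/27.11| => P_syn = 1.0168

1.0168 years


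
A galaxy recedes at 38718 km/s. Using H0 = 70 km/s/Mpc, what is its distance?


d = v / H0 = 38718 / 70 = 553.1143

553.1143 Mpc


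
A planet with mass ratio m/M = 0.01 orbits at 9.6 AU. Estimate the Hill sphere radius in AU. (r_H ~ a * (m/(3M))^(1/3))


r_H = a * (m/3M)^(1/3) = 9.6 * (0.01/3)^(1/3) = 1.434

1.434 AU


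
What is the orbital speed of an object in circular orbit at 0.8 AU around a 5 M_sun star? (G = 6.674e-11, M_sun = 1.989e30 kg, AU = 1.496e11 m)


v = sqrt(GM/r) = sqrt(6.674e-11 * 9.945e+30 / 1.197e+11) = 74470.5746

74470.5746 m/s


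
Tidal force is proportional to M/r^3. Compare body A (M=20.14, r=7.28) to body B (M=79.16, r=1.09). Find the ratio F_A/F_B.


Ratio = (M1/r1^3) / (M2/r2^3) = (20.14/7.28^3) / (79.16/1.09^3) = 8.540e-04

8.540e-04


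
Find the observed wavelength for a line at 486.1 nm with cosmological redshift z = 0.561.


lam_obs = lam_emit * (1 + z) = 486.1 * (1 + 0.561) = 758.8021

758.8021 nm


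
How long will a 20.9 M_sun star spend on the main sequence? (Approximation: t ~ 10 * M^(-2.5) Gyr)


t = 10 * M^(-2.5) = 10 * 20.9^(-2.5) = 0.005

0.005 Gyr


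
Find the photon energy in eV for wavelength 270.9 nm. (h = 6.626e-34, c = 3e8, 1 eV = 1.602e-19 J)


E = hc/lambda = 6.626e-34 * 3e8 / 2.709e-07 = 7.338e-19 J = 4.5804 eV

4.5804 eV


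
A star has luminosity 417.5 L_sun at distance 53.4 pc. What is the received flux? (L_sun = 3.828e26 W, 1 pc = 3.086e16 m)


F = L / (4*pi*d^2) = 1.598e+29 / (4*pi*(1.648e+18)^2) = 4.683e-09

4.683e-09 W/m^2


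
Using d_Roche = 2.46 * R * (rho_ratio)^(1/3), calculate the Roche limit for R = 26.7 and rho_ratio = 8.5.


d_Roche = 2.46 * 26.7 * 8.5^(1/3) = 134.0456

134.0456


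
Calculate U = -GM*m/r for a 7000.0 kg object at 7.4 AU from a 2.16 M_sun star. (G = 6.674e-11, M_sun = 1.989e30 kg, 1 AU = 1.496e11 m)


M = 2.16 * 1.989e30 kg = 4.29624e+30 kg; r = 7.4 AU * 1.496e11 m/AU = 1.10704e+12 m. U = -GM*m/r = -(6.674e-11 * 4.29624e+30 * 7000.0) / 1.10704e+12 = -1.813e+12

-1.813e+12 J


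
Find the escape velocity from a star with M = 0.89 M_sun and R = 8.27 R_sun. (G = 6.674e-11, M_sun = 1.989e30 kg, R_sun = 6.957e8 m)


M = 0.89 * 1.989e30 kg = 1.77021e+30 kg; R = 8.27 * 6.957e8 m = 5.753439e+09 m. v_esc = sqrt(2GM/R) = sqrt(2 * 6.674e-11 * 1.77021e+30 / 5.753439e+09) = 202654.7266

202654.7266 m/s


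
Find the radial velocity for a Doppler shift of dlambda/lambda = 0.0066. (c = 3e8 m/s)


v = (dlambda/lambda) * c = 0.0066 * 3e8 = 1.980e+06

1.980e+06 m/s


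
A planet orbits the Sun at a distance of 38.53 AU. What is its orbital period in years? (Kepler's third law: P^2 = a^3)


P = a^(3/2) = 38.53^1.5 = 239.1655

239.1655 years


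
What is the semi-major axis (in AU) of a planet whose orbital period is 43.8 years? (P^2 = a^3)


a = P^(2/3) = 43.8^(2/3) = 12.4256

12.4256 AU


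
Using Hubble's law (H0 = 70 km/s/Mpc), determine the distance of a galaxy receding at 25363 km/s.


d = v / H0 = 25363 / 70 = 362.3286

362.3286 Mpc


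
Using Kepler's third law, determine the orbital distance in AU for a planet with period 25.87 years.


a = P^(2/3) = 25.87^(2/3) = 8.7471

8.7471 AU


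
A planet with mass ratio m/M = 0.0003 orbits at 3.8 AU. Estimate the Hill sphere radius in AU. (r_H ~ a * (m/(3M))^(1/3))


r_H = a * (m/3M)^(1/3) = 3.8 * (0.0003/3)^(1/3) = 0.1764

0.1764 AU


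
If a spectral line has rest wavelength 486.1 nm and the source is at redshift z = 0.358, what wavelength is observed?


lam_obs = lam_emit * (1 + z) = 486.1 * (1 + 0.358) = 660.1238

660.1238 nm


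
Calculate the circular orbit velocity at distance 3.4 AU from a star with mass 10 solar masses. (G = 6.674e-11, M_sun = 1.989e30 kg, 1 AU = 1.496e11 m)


v = sqrt(GM/r) = sqrt(6.674e-11 * 1.989e+31 / 5.086e+11) = 51086.3927

51086.3927 m/s


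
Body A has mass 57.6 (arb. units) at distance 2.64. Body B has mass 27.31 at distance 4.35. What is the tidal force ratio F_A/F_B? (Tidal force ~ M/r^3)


Ratio = (M1/r1^3) / (M2/r2^3) = (57.6/2.64^3) / (27.31/4.35^3) = 9.4353

9.4353


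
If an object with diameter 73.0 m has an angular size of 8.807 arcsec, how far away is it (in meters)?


D = size / theta_rad, theta_rad = 8.807 * pi/(180*3600) = 4.270e-05, D = 1.710e+06

1.710e+06 m


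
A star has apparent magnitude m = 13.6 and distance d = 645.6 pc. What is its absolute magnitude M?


M = m - 5*log10(d) + 5 = 13.6 - 5*log10(645.6) + 5 = 4.5502

4.5502


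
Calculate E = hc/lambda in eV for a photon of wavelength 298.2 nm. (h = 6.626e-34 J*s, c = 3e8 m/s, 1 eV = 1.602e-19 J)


E = hc/lambda = 6.626e-34 * 3e8 / 2.982e-07 = 6.666e-19 J = 4.161 eV

4.161 eV


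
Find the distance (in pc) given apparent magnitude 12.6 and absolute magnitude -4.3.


d = 10^((m - M + 5)/5) = 10^((12.6 - -4.3 + 5)/5) = 23988.3292

23988.3292 pc


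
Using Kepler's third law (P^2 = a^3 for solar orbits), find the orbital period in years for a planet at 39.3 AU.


P = a^(3/2) = 39.3^1.5 = 246.3706

246.3706 years


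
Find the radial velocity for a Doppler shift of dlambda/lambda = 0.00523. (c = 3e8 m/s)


v = (dlambda/lambda) * c = 0.00523 * 3e8 = 1.569e+06

1.569e+06 m/s


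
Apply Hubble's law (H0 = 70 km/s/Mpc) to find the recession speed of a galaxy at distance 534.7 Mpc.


v = H0 * d = 70 * 534.7 = 37429.0

37429.0 km/s


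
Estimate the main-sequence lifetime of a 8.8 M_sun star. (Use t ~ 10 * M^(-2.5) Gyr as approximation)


t = 10 * M^(-2.5) = 10 * 8.8^(-2.5) = 0.0435

0.0435 Gyr


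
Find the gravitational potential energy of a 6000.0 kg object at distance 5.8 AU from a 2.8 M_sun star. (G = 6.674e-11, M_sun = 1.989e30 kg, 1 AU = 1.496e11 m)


M = 2.8 * 1.989e30 kg = 5.5692e+30 kg; r = 5.8 AU * 1.496e11 m/AU = 8.6768e+11 m. U = -GM*m/r = -(6.674e-11 * 5.5692e+30 * 6000.0) / 8.6768e+11 = -2.570e+12

-2.570e+12 J


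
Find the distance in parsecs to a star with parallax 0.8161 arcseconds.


d = 1/p = 1/0.8161 = 1.2253

1.2253 pc


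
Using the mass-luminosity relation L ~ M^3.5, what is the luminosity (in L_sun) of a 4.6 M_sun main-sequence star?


L/L_sun = (M/M_sun)^3.5 = 4.6^3.5 = 208.7625

208.7625 L_sun


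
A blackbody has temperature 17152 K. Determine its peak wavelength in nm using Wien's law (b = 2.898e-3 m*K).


lam_max = b / T = 2.898e-3 / 17152 = 1.690e-07 m = 168.9599 nm

168.9599 nm


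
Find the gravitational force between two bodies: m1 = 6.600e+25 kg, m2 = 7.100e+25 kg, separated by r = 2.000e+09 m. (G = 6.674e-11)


F = G*m1*m2/r^2 = 6.674e-11 * 6.600e+25 * 7.100e+25 / (2.000e+09)^2 = 6.674e-11 * 4.686e+51 / 4.000e+18 = 7.819e+22

7.819e+22 N


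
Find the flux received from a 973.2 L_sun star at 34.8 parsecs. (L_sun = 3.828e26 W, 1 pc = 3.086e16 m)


F = L / (4*pi*d^2) = 3.725e+29 / (4*pi*(1.074e+18)^2) = 2.570e-08

2.570e-08 W/m^2


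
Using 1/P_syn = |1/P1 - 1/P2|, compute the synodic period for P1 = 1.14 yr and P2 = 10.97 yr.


1/P_syn = |1/P1 - 1/P2| = |1/1.14 - 1/10.97| => P_syn = 1.2722

1.2722 years


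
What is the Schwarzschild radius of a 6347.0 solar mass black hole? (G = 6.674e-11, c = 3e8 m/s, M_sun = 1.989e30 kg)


M = 6347.0 * 1.989e30 kg = 1.2624183e+34 kg. rs = 2GM/c^2 = 2 * 6.674e-11 * 1.2624183e+34 / (3e8)^2 = 1.872e+07

1.872e+07 m


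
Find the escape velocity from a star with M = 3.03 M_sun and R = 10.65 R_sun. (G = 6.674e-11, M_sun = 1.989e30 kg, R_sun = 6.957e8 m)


M = 3.03 * 1.989e30 kg = 6.02667e+30 kg; R = 10.65 * 6.957e8 m = 7.409205e+09 m. v_esc = sqrt(2GM/R) = sqrt(2 * 6.674e-11 * 6.02667e+30 / 7.409205e+09) = 329504.2338

329504.2338 m/s


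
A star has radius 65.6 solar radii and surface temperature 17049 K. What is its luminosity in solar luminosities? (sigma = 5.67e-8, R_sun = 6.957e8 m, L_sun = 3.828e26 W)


R = 65.6 * 6.957e8 m = 4.563792e+10 m. L = 4*pi*R^2*sigma*T^4 = 4*pi*(4.563792e+10)^2 * 5.67e-8 * 17049^4 = 1.253834604e+32 W. L/L_sun = 1.253834604e+32 / 3.828e26 = 327542.9999

327542.9999 L_sun


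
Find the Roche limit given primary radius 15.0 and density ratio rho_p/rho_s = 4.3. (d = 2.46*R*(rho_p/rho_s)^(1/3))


d_Roche = 2.46 * 15.0 * 4.3^(1/3) = 60.0043

60.0043


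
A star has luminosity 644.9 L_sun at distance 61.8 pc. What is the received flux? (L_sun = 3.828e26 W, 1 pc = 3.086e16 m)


F = L / (4*pi*d^2) = 2.469e+29 / (4*pi*(1.907e+18)^2) = 5.401e-09

5.401e-09 W/m^2


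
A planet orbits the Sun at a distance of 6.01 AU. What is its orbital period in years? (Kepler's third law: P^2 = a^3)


P = a^(3/2) = 6.01^1.5 = 14.7337

14.7337 years


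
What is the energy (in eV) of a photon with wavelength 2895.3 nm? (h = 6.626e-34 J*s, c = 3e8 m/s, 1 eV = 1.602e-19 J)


E = hc/lambda = 6.626e-34 * 3e8 / 2.895e-06 = 6.866e-20 J = 0.4286 eV

0.4286 eV


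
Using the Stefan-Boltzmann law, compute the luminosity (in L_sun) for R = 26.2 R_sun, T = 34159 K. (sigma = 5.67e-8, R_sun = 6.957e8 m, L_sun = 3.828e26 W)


R = 26.2 * 6.957e8 m = 1.822734e+10 m. L = 4*pi*R^2*sigma*T^4 = 4*pi*(1.822734e+10)^2 * 5.67e-8 * 34159^4 = 3.222998515e+32 W. L/L_sun = 3.222998515e+32 / 3.828e26 = 841953.6351

841953.6351 L_sun


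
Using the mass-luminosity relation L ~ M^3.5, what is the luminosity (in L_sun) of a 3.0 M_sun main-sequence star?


L/L_sun = (M/M_sun)^3.5 = 3.0^3.5 = 46.7654

46.7654 L_sun


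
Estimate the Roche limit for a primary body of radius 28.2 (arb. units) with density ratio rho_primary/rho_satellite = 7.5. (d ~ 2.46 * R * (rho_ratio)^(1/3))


d_Roche = 2.46 * 28.2 * 7.5^(1/3) = 135.7911

135.7911


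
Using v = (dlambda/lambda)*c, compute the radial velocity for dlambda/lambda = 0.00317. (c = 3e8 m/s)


v = (dlambda/lambda) * c = 0.00317 * 3e8 = 951000.0

951000.0 m/s


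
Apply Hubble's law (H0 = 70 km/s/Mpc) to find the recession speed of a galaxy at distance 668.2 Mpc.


v = H0 * d = 70 * 668.2 = 46774.0

46774.0 km/s
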